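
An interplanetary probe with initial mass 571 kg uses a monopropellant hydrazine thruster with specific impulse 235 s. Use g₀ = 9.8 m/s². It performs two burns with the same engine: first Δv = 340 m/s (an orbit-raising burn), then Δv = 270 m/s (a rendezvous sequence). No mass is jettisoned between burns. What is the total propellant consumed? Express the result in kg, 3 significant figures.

total propellant consumed ≈ 133 kg

v_e = Isp · g₀ = 235 × 9.8 = 2303.0 m/s.
After the first burn: m = 571 × exp(−340/2303.0) = 571 × 0.86275 = 492.63 kg.
After the second burn: m = 492.63 × exp(−270/2303.0) = 492.63 × 0.88937 = 438.13 kg.
Total propellant = m₀ − m_final = 571 − 438.13 = 132.87 kg.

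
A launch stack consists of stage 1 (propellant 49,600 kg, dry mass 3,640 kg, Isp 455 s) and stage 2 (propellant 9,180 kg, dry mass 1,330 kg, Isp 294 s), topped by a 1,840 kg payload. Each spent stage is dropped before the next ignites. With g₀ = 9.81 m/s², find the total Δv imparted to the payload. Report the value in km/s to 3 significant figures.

Δv ≈ 10.2 km/s

Ignition mass of stage 1 = 49,600+3,640 + 9,180+1,330 + 1,840 = 65,590 kg.
Stage 1: m₀ = 65,590 kg, m_f = 65,590 − 49,600 = 15,990 kg; Δv = 455×9.81×ln(4.102) = 4463.6×1.4115 ≈ 6300 m/s.
Stage 2: m₀ = 12,350 kg, m_f = 12,350 − 9,180 = 3,170 kg; Δv = 294×9.81×ln(3.896) = 2884.1×1.3599 ≈ 3922 m/s.
Total Δv = 6300 + 3922 = 10222 m/s.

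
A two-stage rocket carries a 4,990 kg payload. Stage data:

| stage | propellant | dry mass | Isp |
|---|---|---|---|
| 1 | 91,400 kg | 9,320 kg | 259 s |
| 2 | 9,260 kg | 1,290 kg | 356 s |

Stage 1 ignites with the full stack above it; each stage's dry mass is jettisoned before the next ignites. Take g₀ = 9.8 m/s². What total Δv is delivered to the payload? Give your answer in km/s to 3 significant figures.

Ignition mass of stage 1 = 91,400+9,320 + 9,260+1,290 + 4,990 = 116,260 kg.
Stage 1: m₀ = 116,260 kg, m_f = 116,260 − 91,400 = 24,860 kg; Δv = 259×9.8×ln(4.677) = 2538.2×1.5426 ≈ 3915 m/s.
Stage 2: m₀ = 15,540 kg, m_f = 15,540 − 9,260 = 6,280 kg; Δv = 356×9.8×ln(2.475) = 3488.8×0.9060 ≈ 3161 m/s.
Total Δv = 3915 + 3161 = 7076 m/s.

Δv ≈ 7.08 km/s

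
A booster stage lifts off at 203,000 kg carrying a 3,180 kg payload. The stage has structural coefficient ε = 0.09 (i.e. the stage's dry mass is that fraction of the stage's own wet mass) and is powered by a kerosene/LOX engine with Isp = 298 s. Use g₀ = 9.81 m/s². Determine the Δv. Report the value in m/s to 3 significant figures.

Stage wet mass = m₀ − payload = 203,000 − 3,180 = 199,820 kg.
Stage dry mass = ε × stage wet mass = 0.09 × 199,820 = 17,983.8 kg.
Burnout mass m_f = stage dry + payload = 17,983.8 + 3,180 = 21,163.8 kg.
v_e = Isp · g₀ = 298 × 9.81 = 2923.4 m/s.
Δv = v_e · ln(203,000/21,163.8) = 2923.4 × ln(9.592) = 2923.4 × 2.2609 ≈ 6610 m/s.

Δv ≈ 6610 m/s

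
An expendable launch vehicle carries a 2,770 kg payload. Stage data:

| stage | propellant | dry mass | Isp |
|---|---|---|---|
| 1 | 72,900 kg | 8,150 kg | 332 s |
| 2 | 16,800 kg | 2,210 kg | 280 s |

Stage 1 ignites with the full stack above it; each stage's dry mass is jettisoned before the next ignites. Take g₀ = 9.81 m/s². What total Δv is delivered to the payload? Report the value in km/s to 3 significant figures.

Ignition mass of stage 1 = 72,900+8,150 + 16,800+2,210 + 2,770 = 102,830 kg.
Stage 1: m₀ = 102,830 kg, m_f = 102,830 − 72,900 = 29,930 kg; Δv = 332×9.81×ln(3.436) = 3256.9×1.2342 ≈ 4020 m/s.
Stage 2: m₀ = 21,780 kg, m_f = 21,780 − 16,800 = 4,980 kg; Δv = 280×9.81×ln(4.373) = 2746.8×1.4756 ≈ 4053 m/s.
Total Δv = 4020 + 4053 = 8073 m/s.

Δv ≈ 8.07 km/s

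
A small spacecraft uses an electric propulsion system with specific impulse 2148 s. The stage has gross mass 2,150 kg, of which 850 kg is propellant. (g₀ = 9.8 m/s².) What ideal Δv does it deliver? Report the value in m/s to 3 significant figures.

v_e = Isp · g₀ = 2148 × 9.8 = 21050.4 m/s.
m_f = m₀ − m_prop = 2,150 − 850 = 1,300 kg.
By the Tsiolkovsky rocket equation, Δv = v_e · ln(m₀/m_f) = 21050.4 × ln(1.654) = 21050.4 × 0.5031 ≈ 10590.5 m/s.

Δv ≈ 10600 m/s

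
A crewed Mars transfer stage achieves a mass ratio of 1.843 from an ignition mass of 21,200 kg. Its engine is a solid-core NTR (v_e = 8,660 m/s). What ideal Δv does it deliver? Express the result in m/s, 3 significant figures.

Δv ≈ 5290 m/s

By the Tsiolkovsky rocket equation, Δv = v_e · ln(1.843) = 8660.0 × 0.6114 ≈ 5294.7 m/s.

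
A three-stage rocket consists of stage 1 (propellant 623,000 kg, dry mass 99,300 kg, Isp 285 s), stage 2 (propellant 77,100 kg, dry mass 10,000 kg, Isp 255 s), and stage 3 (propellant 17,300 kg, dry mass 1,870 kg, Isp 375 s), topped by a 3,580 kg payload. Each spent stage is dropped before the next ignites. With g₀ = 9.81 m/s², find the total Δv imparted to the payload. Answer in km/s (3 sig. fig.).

Δv ≈ 12.1 km/s

Ignition mass of stage 1 = 623,000+99,300 + 77,100+10,000 + 17,300+1,870 + 3,580 = 832,150 kg.
Stage 1: m₀ = 832,150 kg, m_f = 832,150 − 623,000 = 209,150 kg; Δv = 285×9.81×ln(3.979) = 2795.9×1.3810 ≈ 3861 m/s.
Stage 2: m₀ = 109,850 kg, m_f = 109,850 − 77,100 = 32,750 kg; Δv = 255×9.81×ln(3.354) = 2501.6×1.2102 ≈ 3027 m/s.
Stage 3: m₀ = 22,750 kg, m_f = 22,750 − 17,300 = 5,450 kg; Δv = 375×9.81×ln(4.174) = 3678.8×1.4289 ≈ 5257 m/s.
Total Δv = 3861 + 3027 + 5257 = 12145 m/s.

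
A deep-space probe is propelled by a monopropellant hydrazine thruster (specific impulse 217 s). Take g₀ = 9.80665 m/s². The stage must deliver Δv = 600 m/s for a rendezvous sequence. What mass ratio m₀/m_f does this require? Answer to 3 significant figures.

v_e = Isp · g₀ = 217 × 9.80665 = 2128.0 m/s.
m₀/m_f = exp(Δv / v_e) = exp(600 / 2128.0) = exp(0.2819) = 1.3257.

mass ratio ≈ 1.33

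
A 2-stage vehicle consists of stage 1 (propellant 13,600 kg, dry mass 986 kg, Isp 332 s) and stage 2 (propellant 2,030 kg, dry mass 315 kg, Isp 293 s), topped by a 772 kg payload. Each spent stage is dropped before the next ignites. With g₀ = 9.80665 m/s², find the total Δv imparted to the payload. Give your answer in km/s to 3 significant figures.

Δv ≈ 7.79 km/s

Ignition mass of stage 1 = 13,600+986 + 2,030+315 + 772 = 17,703 kg.
Stage 1: m₀ = 17,703 kg, m_f = 17,703 − 13,600 = 4,103 kg; Δv = 332×9.80665×ln(4.315) = 3255.8×1.4620 ≈ 4760 m/s.
Stage 2: m₀ = 3,117 kg, m_f = 3,117 − 2,030 = 1,087 kg; Δv = 293×9.80665×ln(2.868) = 2873.3×1.0534 ≈ 3027 m/s.
Total Δv = 4760 + 3027 = 7787 m/s.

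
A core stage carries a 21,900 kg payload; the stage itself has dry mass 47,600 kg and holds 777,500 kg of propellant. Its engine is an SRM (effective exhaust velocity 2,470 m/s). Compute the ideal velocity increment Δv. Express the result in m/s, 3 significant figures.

Δv ≈ 6180 m/s

m₀ = payload + dry + propellant = 21,900 + 47,600 + 777,500 = 847,000 kg.
m_f = payload + dry = 21,900 + 47,600 = 69,500 kg.
Δv = v_e · ln(m₀/m_f) = 2470.0 × ln(12.19) = 2470.0 × 2.5004 ≈ 6175.9 m/s.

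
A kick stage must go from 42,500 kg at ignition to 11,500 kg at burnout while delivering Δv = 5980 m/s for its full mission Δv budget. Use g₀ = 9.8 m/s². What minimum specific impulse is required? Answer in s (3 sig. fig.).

ln(m₀/m_f) = ln(42500/11500) = ln(3.696) = 1.3072.
Using Δv = v_e ln(m₀/m_f): v_e = Δv / ln(m₀/m_f) = 5980 / 1.3072 = 4574.8 m/s.
Isp = v_e / g₀ = 4574.8 / 9.8 = 466.8 s.

Isp ≈ 467 s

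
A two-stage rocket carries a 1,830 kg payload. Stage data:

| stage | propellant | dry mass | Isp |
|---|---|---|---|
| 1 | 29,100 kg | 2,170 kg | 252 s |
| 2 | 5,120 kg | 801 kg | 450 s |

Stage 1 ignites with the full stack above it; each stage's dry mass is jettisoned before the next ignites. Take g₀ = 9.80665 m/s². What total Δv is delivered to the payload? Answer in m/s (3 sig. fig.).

Ignition mass of stage 1 = 29,100+2,170 + 5,120+801 + 1,830 = 39,021 kg.
Stage 1: m₀ = 39,021 kg, m_f = 39,021 − 29,100 = 9,921 kg; Δv = 252×9.80665×ln(3.933) = 2471.3×1.3694 ≈ 3384 m/s.
Stage 2: m₀ = 7,751 kg, m_f = 7,751 − 5,120 = 2,631 kg; Δv = 450×9.80665×ln(2.946) = 4413.0×1.0805 ≈ 4768 m/s.
Total Δv = 3384 + 4768 = 8152 m/s.

Δv ≈ 8150 m/s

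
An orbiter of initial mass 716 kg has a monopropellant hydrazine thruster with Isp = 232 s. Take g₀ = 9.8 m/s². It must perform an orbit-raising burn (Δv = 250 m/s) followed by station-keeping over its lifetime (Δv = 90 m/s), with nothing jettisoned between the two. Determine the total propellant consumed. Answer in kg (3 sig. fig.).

v_e = Isp · g₀ = 232 × 9.8 = 2273.6 m/s.
After the first burn: m = 716 × exp(−250/2273.6) = 716 × 0.89587 = 641.443 kg.
After the second burn: m = 641.443 × exp(−90/2273.6) = 641.443 × 0.96119 = 616.549 kg.
Total propellant = m₀ − m_final = 716 − 616.549 = 99.451 kg.

total propellant consumed ≈ 99.5 kg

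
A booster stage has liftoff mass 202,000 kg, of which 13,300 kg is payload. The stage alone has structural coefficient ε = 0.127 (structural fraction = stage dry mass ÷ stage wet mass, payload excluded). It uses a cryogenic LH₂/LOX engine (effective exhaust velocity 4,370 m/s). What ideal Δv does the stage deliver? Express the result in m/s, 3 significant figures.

Δv ≈ 7390 m/s

Stage wet mass = m₀ − payload = 202,000 − 13,300 = 188,700 kg.
Stage dry mass = ε × stage wet mass = 0.127 × 188,700 = 23,964.9 kg.
Burnout mass m_f = stage dry + payload = 23,964.9 + 13,300 = 37,264.9 kg.
Rocket equation: Δv = v_e · ln(202,000/37,264.9) = 4370.0 × ln(5.421) = 4370.0 × 1.6902 ≈ 7386 m/s.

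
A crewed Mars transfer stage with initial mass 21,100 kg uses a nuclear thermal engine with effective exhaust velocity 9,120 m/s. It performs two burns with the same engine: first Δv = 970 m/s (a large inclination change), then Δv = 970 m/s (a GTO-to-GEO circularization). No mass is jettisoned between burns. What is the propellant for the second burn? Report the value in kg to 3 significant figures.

propellant for the second burn ≈ 1910 kg

After the first burn: m = 21100 × exp(−970/9120.0) = 21100 × 0.89910 = 18,971 kg.
After the second burn: m = 18,971 × exp(−970/9120.0) = 18,971 × 0.89910 = 17,056.8 kg.
Second-burn propellant = 18,971 − 17,056.8 = 1,914.2 kg.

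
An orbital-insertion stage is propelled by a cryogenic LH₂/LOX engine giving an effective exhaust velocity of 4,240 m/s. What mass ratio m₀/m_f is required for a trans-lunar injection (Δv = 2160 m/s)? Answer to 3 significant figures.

m₀/m_f = exp(Δv / v_e) = exp(2160 / 4240.0) = exp(0.5094) = 1.6643.

mass ratio ≈ 1.66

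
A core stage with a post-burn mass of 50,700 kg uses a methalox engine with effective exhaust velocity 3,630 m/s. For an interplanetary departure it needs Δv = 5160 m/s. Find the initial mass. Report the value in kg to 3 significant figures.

initial mass ≈ 210000 kg

Rocket equation: m₀/m_f = exp(Δv / v_e) = exp(5160 / 3630.0) = exp(1.4215) = 4.1433.
m₀ = m_f × 4.1433 = 50,700 × 4.1433 = 210,065 kg.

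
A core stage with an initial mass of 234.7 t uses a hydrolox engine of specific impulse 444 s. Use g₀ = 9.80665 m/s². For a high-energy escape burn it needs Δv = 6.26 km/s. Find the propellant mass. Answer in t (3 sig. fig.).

v_e = Isp · g₀ = 444 × 9.80665 = 4354.2 m/s.
By the Tsiolkovsky rocket equation, m₀/m_f = exp(Δv / v_e) = exp(6260 / 4354.2) = exp(1.4377) = 4.2110.
m_f = 234.7 / 4.2110 = 55.735 t, so propellant = m₀ − m_f = 234.7 − 55.735 = 178.965 t.

propellant mass ≈ 179 t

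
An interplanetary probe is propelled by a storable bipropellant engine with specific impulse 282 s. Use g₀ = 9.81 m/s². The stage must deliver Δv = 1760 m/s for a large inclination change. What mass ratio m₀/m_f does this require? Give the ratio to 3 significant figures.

v_e = Isp · g₀ = 282 × 9.81 = 2766.4 m/s.
m₀/m_f = exp(Δv / v_e) = exp(1760 / 2766.4) = exp(0.6362) = 1.8893.

mass ratio ≈ 1.89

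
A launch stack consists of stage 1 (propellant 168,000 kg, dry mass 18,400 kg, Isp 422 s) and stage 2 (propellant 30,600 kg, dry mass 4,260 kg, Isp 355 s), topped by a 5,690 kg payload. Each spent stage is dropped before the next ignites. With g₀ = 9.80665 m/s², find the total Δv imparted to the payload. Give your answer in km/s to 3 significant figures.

Ignition mass of stage 1 = 168,000+18,400 + 30,600+4,260 + 5,690 = 226,950 kg.
Stage 1: m₀ = 226,950 kg, m_f = 226,950 − 168,000 = 58,950 kg; Δv = 422×9.80665×ln(3.85) = 4138.4×1.3480 ≈ 5579 m/s.
Stage 2: m₀ = 40,550 kg, m_f = 40,550 − 30,600 = 9,950 kg; Δv = 355×9.80665×ln(4.075) = 3481.4×1.4050 ≈ 4891 m/s.
Total Δv = 5579 + 4891 = 10470 m/s.

Δv ≈ 10.5 km/s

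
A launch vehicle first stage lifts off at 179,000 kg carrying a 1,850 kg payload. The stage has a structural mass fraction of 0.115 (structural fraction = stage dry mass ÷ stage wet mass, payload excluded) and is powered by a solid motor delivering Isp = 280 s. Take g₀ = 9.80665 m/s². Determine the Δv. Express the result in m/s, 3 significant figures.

Δv ≈ 5730 m/s

Stage wet mass = m₀ − payload = 179,000 − 1,850 = 177,150 kg.
Stage dry mass = ε × stage wet mass = 0.115 × 177,150 = 20,372.3 kg.
Burnout mass m_f = stage dry + payload = 20,372.3 + 1,850 = 22,222.3 kg.
v_e = Isp · g₀ = 280 × 9.80665 = 2745.9 m/s.
Δv = v_e · ln(179,000/22,222.3) = 2745.9 × ln(8.055) = 2745.9 × 2.0863 ≈ 5729 m/s.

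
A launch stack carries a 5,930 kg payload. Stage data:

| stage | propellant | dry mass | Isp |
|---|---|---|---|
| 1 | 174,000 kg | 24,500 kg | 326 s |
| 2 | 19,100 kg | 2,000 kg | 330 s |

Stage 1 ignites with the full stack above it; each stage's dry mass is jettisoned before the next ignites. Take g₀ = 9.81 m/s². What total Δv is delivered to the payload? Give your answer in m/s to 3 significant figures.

Ignition mass of stage 1 = 174,000+24,500 + 19,100+2,000 + 5,930 = 225,530 kg.
Stage 1: m₀ = 225,530 kg, m_f = 225,530 − 174,000 = 51,530 kg; Δv = 326×9.81×ln(4.377) = 3198.1×1.4763 ≈ 4721 m/s.
Stage 2: m₀ = 27,030 kg, m_f = 27,030 − 19,100 = 7,930 kg; Δv = 330×9.81×ln(3.409) = 3237.3×1.2263 ≈ 3970 m/s.
Total Δv = 4721 + 3970 = 8691 m/s.

Δv ≈ 8690 m/s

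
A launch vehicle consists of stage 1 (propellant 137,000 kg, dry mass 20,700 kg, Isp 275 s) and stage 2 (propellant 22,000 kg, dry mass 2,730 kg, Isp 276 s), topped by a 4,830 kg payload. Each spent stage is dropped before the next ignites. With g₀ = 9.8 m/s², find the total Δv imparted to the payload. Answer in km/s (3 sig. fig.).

Ignition mass of stage 1 = 137,000+20,700 + 22,000+2,730 + 4,830 = 187,260 kg.
Stage 1: m₀ = 187,260 kg, m_f = 187,260 − 137,000 = 50,260 kg; Δv = 275×9.8×ln(3.726) = 2695.0×1.3153 ≈ 3545 m/s.
Stage 2: m₀ = 29,560 kg, m_f = 29,560 − 22,000 = 7,560 kg; Δv = 276×9.8×ln(3.91) = 2704.8×1.3636 ≈ 3688 m/s.
Total Δv = 3545 + 3688 = 7233 m/s.

Δv ≈ 7.23 km/s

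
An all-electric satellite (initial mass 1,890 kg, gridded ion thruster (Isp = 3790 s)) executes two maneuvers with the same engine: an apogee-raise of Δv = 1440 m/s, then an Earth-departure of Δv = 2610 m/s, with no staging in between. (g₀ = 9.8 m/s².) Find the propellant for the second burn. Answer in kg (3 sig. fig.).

v_e = Isp · g₀ = 3790 × 9.8 = 37142.0 m/s.
After the first burn: m = 1890 × exp(−1440/37142.0) = 1890 × 0.96197 = 1,818.12 kg.
After the second burn: m = 1,818.12 × exp(−2610/37142.0) = 1,818.12 × 0.93214 = 1,694.74 kg.
Second-burn propellant = 1,818.12 − 1,694.74 = 123.38 kg.

propellant for the second burn ≈ 123 kg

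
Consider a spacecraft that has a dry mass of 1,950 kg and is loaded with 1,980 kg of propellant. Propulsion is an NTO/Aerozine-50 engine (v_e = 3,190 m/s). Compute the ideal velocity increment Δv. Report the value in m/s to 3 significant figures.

Δv ≈ 2240 m/s

m₀ = m_dry + m_prop = 1,950 + 1,980 = 3,930 kg.
By the Tsiolkovsky rocket equation, Δv = v_e · ln(m₀/m_f) = 3190.0 × ln(2.015) = 3190.0 × 0.7008 ≈ 2235.6 m/s.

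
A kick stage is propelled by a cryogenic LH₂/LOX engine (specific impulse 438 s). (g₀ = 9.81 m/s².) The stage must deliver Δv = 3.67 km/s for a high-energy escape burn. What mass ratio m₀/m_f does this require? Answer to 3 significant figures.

mass ratio ≈ 2.35

v_e = Isp · g₀ = 438 × 9.81 = 4296.8 m/s.
m₀/m_f = exp(Δv / v_e) = exp(3670 / 4296.8) = exp(0.8541) = 2.3493.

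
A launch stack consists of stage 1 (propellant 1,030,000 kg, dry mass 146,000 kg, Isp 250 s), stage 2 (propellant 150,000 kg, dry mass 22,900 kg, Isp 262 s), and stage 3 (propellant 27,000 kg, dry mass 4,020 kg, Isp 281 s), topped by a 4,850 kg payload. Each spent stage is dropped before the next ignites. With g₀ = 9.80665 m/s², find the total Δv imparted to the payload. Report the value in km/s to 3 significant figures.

Ignition mass of stage 1 = 1,030,000+146,000 + 150,000+22,900 + 27,000+4,020 + 4,850 = 1,384,770 kg.
Stage 1: m₀ = 1,384,770 kg, m_f = 1,384,770 − 1,030,000 = 354,770 kg; Δv = 250×9.80665×ln(3.903) = 2451.7×1.3618 ≈ 3339 m/s.
Stage 2: m₀ = 208,770 kg, m_f = 208,770 − 150,000 = 58,770 kg; Δv = 262×9.80665×ln(3.552) = 2569.3×1.2676 ≈ 3257 m/s.
Stage 3: m₀ = 35,870 kg, m_f = 35,870 − 27,000 = 8,870 kg; Δv = 281×9.80665×ln(4.044) = 2755.7×1.3972 ≈ 3850 m/s.
Total Δv = 3339 + 3257 + 3850 = 10446 m/s.

Δv ≈ 10.4 km/s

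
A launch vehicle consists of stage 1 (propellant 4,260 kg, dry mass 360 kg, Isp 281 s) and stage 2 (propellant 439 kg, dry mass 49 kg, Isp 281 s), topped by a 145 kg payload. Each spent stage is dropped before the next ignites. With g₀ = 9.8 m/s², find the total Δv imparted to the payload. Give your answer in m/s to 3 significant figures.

Ignition mass of stage 1 = 4,260+360 + 439+49 + 145 = 5,253 kg.
Stage 1: m₀ = 5,253 kg, m_f = 5,253 − 4,260 = 993 kg; Δv = 281×9.8×ln(5.29) = 2753.8×1.6658 ≈ 4587 m/s.
Stage 2: m₀ = 633 kg, m_f = 633 − 439 = 194 kg; Δv = 281×9.8×ln(3.263) = 2753.8×1.1826 ≈ 3257 m/s.
Total Δv = 4587 + 3257 = 7844 m/s.

Δv ≈ 7840 m/s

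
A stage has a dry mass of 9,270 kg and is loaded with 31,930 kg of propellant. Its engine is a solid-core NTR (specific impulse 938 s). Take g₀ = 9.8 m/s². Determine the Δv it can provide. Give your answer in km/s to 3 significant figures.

v_e = Isp · g₀ = 938 × 9.8 = 9192.4 m/s.
m₀ = m_dry + m_prop = 9,270 + 31,930 = 41,200 kg.
By the Tsiolkovsky rocket equation, Δv = v_e · ln(m₀/m_f) = 9192.4 × ln(4.444) = 9192.4 × 1.4917 ≈ 13711.9 m/s.

Δv ≈ 13.7 km/s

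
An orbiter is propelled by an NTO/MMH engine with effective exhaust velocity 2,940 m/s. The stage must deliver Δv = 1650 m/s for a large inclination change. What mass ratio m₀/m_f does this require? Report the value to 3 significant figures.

mass ratio ≈ 1.75

m₀/m_f = exp(Δv / v_e) = exp(1650 / 2940.0) = exp(0.5612) = 1.7528.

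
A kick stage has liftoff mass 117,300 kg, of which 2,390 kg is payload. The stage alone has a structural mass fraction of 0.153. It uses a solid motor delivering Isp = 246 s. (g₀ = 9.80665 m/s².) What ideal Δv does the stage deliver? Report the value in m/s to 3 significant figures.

Δv ≈ 4270 m/s

Stage wet mass = m₀ − payload = 117,300 − 2,390 = 114,910 kg.
Stage dry mass = ε × stage wet mass = 0.153 × 114,910 = 17,581.2 kg.
Burnout mass m_f = stage dry + payload = 17,581.2 + 2,390 = 19,971.2 kg.
v_e = Isp · g₀ = 246 × 9.80665 = 2412.4 m/s.
By the Tsiolkovsky rocket equation, Δv = v_e · ln(117,300/19,971.2) = 2412.4 × ln(5.873) = 2412.4 × 1.7704 ≈ 4271 m/s.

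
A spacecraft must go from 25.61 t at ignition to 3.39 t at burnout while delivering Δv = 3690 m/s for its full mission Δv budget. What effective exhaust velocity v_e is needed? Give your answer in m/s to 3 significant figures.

ln(m₀/m_f) = ln(25610/3390) = ln(7.555) = 2.0222.
Using Δv = v_e ln(m₀/m_f): v_e = Δv / ln(m₀/m_f) = 3690 / 2.0222 = 1824.8 m/s.

v_e ≈ 1820 m/s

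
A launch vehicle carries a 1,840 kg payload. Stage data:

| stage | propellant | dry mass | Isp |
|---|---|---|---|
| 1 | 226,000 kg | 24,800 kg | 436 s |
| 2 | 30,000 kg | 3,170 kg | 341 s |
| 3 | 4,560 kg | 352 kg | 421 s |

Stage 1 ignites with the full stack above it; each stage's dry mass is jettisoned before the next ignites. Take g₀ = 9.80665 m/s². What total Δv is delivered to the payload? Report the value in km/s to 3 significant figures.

Ignition mass of stage 1 = 226,000+24,800 + 30,000+3,170 + 4,560+352 + 1,840 = 290,722 kg.
Stage 1: m₀ = 290,722 kg, m_f = 290,722 − 226,000 = 64,722 kg; Δv = 436×9.80665×ln(4.492) = 4275.7×1.5023 ≈ 6423 m/s.
Stage 2: m₀ = 39,922 kg, m_f = 39,922 − 30,000 = 9,922 kg; Δv = 341×9.80665×ln(4.024) = 3344.1×1.3922 ≈ 4656 m/s.
Stage 3: m₀ = 6,752 kg, m_f = 6,752 − 4,560 = 2,192 kg; Δv = 421×9.80665×ln(3.08) = 4128.6×1.1250 ≈ 4645 m/s.
Total Δv = 6423 + 4656 + 4645 = 15724 m/s.

Δv ≈ 15.7 km/s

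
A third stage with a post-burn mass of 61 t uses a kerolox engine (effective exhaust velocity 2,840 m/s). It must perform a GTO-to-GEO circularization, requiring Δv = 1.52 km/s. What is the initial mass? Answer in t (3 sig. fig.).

From the ideal rocket equation, m₀/m_f = exp(Δv / v_e) = exp(1520 / 2840.0) = exp(0.5352) = 1.7078.
m₀ = m_f × 1.7078 = 61 × 1.7078 = 104.176 t.

initial mass ≈ 104 t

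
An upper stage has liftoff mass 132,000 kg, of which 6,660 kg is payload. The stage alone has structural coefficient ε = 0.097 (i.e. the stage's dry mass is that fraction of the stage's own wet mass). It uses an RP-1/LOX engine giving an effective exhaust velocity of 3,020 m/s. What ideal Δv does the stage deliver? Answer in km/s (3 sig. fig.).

Δv ≈ 5.88 km/s

Stage wet mass = m₀ − payload = 132,000 − 6,660 = 125,340 kg.
Stage dry mass = ε × stage wet mass = 0.097 × 125,340 = 12,158 kg.
Burnout mass m_f = stage dry + payload = 12,158 + 6,660 = 18,818 kg.
Using Δv = v_e ln(m₀/m_f): Δv = v_e · ln(132,000/18,818) = 3020.0 × ln(7.015) = 3020.0 × 1.9480 ≈ 5883 m/s.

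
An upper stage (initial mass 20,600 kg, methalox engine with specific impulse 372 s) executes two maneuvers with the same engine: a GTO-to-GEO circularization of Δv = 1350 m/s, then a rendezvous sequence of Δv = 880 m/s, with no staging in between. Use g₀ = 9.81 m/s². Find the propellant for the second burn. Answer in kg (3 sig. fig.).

v_e = Isp · g₀ = 372 × 9.81 = 3649.3 m/s.
After the first burn: m = 20600 × exp(−1350/3649.3) = 20600 × 0.69078 = 14,230.1 kg.
After the second burn: m = 14,230.1 × exp(−880/3649.3) = 14,230.1 × 0.78573 = 11,181 kg.
Second-burn propellant = 14,230.1 − 11,181 = 3,049.1 kg.

propellant for the second burn ≈ 3050 kg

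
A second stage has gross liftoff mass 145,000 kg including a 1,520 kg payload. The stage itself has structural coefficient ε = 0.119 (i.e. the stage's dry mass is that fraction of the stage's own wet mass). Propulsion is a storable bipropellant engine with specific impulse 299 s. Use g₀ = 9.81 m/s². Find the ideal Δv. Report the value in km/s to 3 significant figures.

Stage wet mass = m₀ − payload = 145,000 − 1,520 = 143,480 kg.
Stage dry mass = ε × stage wet mass = 0.119 × 143,480 = 17,074.1 kg.
Burnout mass m_f = stage dry + payload = 17,074.1 + 1,520 = 18,594.1 kg.
v_e = Isp · g₀ = 299 × 9.81 = 2933.2 m/s.
Δv = v_e · ln(145,000/18,594.1) = 2933.2 × ln(7.798) = 2933.2 × 2.0539 ≈ 6024 m/s.

Δv ≈ 6.02 km/s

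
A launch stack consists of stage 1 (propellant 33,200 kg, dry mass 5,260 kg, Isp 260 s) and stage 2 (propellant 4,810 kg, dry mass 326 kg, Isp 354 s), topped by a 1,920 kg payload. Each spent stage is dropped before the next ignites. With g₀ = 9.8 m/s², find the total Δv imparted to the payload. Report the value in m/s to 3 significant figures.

Δv ≈ 7300 m/s

Ignition mass of stage 1 = 33,200+5,260 + 4,810+326 + 1,920 = 45,516 kg.
Stage 1: m₀ = 45,516 kg, m_f = 45,516 − 33,200 = 12,316 kg; Δv = 260×9.8×ln(3.696) = 2548.0×1.3072 ≈ 3331 m/s.
Stage 2: m₀ = 7,056 kg, m_f = 7,056 − 4,810 = 2,246 kg; Δv = 354×9.8×ln(3.142) = 3469.2×1.1447 ≈ 3971 m/s.
Total Δv = 3331 + 3971 = 7302 m/s.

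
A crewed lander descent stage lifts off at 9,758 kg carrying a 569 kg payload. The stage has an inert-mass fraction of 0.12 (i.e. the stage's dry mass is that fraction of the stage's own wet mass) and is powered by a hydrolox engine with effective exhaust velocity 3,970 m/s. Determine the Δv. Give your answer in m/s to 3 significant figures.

Stage wet mass = m₀ − payload = 9,758 − 569 = 9,189 kg.
Stage dry mass = ε × stage wet mass = 0.12 × 9,189 = 1,102.68 kg.
Burnout mass m_f = stage dry + payload = 1,102.68 + 569 = 1,671.68 kg.
From the ideal rocket equation, Δv = v_e · ln(9,758/1,671.68) = 3970.0 × ln(5.837) = 3970.0 × 1.7643 ≈ 7004 m/s.

Δv ≈ 7000 m/s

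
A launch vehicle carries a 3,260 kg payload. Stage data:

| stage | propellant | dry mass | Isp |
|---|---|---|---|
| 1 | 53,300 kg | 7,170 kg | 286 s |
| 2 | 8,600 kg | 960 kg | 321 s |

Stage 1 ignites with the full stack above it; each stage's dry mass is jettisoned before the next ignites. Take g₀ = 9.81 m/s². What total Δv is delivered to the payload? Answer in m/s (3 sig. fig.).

Δv ≈ 7140 m/s

Ignition mass of stage 1 = 53,300+7,170 + 8,600+960 + 3,260 = 73,290 kg.
Stage 1: m₀ = 73,290 kg, m_f = 73,290 − 53,300 = 19,990 kg; Δv = 286×9.81×ln(3.666) = 2805.7×1.2992 ≈ 3645 m/s.
Stage 2: m₀ = 12,820 kg, m_f = 12,820 − 8,600 = 4,220 kg; Δv = 321×9.81×ln(3.038) = 3149.0×1.1112 ≈ 3499 m/s.
Total Δv = 3645 + 3499 = 7144 m/s.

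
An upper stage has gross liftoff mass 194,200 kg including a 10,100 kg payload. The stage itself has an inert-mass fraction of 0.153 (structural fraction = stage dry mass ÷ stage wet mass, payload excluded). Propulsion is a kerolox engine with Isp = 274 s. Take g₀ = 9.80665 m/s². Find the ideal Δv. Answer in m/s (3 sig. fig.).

Δv ≈ 4360 m/s

Stage wet mass = m₀ − payload = 194,200 − 10,100 = 184,100 kg.
Stage dry mass = ε × stage wet mass = 0.153 × 184,100 = 28,167.3 kg.
Burnout mass m_f = stage dry + payload = 28,167.3 + 10,100 = 38,267.3 kg.
v_e = Isp · g₀ = 274 × 9.80665 = 2687.0 m/s.
Δv = v_e · ln(194,200/38,267.3) = 2687.0 × ln(5.075) = 2687.0 × 1.6243 ≈ 4365 m/s.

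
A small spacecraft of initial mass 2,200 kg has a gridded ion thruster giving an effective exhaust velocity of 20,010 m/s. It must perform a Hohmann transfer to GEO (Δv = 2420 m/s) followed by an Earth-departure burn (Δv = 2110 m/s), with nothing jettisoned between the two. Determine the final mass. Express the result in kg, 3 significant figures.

After the first burn: m = 2200 × exp(−2420/20010.0) = 2200 × 0.88609 = 1,949.4 kg.
After the second burn: m = 1,949.4 × exp(−2110/20010.0) = 1,949.4 × 0.89992 = 1,754.3 kg.

final mass ≈ 1750 kg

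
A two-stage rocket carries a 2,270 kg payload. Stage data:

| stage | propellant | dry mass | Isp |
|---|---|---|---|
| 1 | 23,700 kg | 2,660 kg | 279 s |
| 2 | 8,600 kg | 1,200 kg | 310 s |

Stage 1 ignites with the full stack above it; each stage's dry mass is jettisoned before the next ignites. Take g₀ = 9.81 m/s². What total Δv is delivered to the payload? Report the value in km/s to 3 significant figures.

Δv ≈ 6.42 km/s

Ignition mass of stage 1 = 23,700+2,660 + 8,600+1,200 + 2,270 = 38,430 kg.
Stage 1: m₀ = 38,430 kg, m_f = 38,430 − 23,700 = 14,730 kg; Δv = 279×9.81×ln(2.609) = 2737.0×0.9590 ≈ 2625 m/s.
Stage 2: m₀ = 12,070 kg, m_f = 12,070 − 8,600 = 3,470 kg; Δv = 310×9.81×ln(3.478) = 3041.1×1.2466 ≈ 3791 m/s.
Total Δv = 2625 + 3791 = 6416 m/s.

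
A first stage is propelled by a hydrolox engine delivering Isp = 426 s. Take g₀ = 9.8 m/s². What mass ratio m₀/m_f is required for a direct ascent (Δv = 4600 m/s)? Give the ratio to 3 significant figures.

v_e = Isp · g₀ = 426 × 9.8 = 4174.8 m/s.
Using Δv = v_e ln(m₀/m_f): m₀/m_f = exp(Δv / v_e) = exp(4600 / 4174.8) = exp(1.1018) = 3.0097.

mass ratio ≈ 3.01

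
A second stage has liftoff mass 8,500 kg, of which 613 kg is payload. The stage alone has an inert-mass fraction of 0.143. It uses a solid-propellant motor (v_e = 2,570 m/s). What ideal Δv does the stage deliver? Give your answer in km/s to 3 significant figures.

Δv ≈ 4.08 km/s

Stage wet mass = m₀ − payload = 8,500 − 613 = 7,887 kg.
Stage dry mass = ε × stage wet mass = 0.143 × 7,887 = 1,127.84 kg.
Burnout mass m_f = stage dry + payload = 1,127.84 + 613 = 1,740.84 kg.
Δv = v_e · ln(8,500/1,740.84) = 2570.0 × ln(4.883) = 2570.0 × 1.5857 ≈ 4075 m/s.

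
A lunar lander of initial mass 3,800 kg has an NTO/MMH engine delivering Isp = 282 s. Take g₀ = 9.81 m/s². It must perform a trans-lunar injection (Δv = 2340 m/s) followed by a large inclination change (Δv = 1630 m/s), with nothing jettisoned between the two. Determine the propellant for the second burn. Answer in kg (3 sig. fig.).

propellant for the second burn ≈ 726 kg

v_e = Isp · g₀ = 282 × 9.81 = 2766.4 m/s.
After the first burn: m = 3800 × exp(−2340/2766.4) = 3800 × 0.42919 = 1,630.92 kg.
After the second burn: m = 1,630.92 × exp(−1630/2766.4) = 1,630.92 × 0.55477 = 904.785 kg.
Second-burn propellant = 1,630.92 − 904.785 = 726.135 kg.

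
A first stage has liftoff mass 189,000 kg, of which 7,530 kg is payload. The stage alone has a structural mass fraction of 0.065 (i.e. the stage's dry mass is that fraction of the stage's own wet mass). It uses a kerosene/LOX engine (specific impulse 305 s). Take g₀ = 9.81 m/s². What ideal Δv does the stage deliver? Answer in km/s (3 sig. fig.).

Stage wet mass = m₀ − payload = 189,000 − 7,530 = 181,470 kg.
Stage dry mass = ε × stage wet mass = 0.065 × 181,470 = 11,795.6 kg.
Burnout mass m_f = stage dry + payload = 11,795.6 + 7,530 = 19,325.6 kg.
v_e = Isp · g₀ = 305 × 9.81 = 2992.1 m/s.
Δv = v_e · ln(189,000/19,325.6) = 2992.1 × ln(9.78) = 2992.1 × 2.2803 ≈ 6823 m/s.

Δv ≈ 6.82 km/s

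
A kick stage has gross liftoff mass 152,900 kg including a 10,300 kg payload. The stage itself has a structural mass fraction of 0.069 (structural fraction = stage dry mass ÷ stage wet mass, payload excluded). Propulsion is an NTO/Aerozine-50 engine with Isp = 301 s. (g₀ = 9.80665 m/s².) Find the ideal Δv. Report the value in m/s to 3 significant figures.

Δv ≈ 5980 m/s

Stage wet mass = m₀ − payload = 152,900 − 10,300 = 142,600 kg.
Stage dry mass = ε × stage wet mass = 0.069 × 142,600 = 9,839.4 kg.
Burnout mass m_f = stage dry + payload = 9,839.4 + 10,300 = 20,139.4 kg.
v_e = Isp · g₀ = 301 × 9.80665 = 2951.8 m/s.
By the Tsiolkovsky rocket equation, Δv = v_e · ln(152,900/20,139.4) = 2951.8 × ln(7.592) = 2951.8 × 2.0271 ≈ 5984 m/s.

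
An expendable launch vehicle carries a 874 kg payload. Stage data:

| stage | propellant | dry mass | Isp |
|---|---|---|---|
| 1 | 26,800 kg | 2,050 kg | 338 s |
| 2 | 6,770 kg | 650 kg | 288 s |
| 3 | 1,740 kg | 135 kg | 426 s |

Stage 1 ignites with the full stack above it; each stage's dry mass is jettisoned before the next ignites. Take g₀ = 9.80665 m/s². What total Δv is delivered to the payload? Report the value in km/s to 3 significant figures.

Ignition mass of stage 1 = 26,800+2,050 + 6,770+650 + 1,740+135 + 874 = 39,019 kg.
Stage 1: m₀ = 39,019 kg, m_f = 39,019 − 26,800 = 12,219 kg; Δv = 338×9.80665×ln(3.193) = 3314.6×1.1611 ≈ 3848 m/s.
Stage 2: m₀ = 10,169 kg, m_f = 10,169 − 6,770 = 3,399 kg; Δv = 288×9.80665×ln(2.992) = 2824.3×1.0959 ≈ 3095 m/s.
Stage 3: m₀ = 2,749 kg, m_f = 2,749 − 1,740 = 1,009 kg; Δv = 426×9.80665×ln(2.724) = 4177.6×1.0023 ≈ 4187 m/s.
Total Δv = 3848 + 3095 + 4187 = 11130 m/s.

Δv ≈ 11.1 km/s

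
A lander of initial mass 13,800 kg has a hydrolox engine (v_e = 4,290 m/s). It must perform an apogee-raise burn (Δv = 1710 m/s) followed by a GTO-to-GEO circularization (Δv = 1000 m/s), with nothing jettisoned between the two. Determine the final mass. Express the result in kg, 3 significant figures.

After the first burn: m = 13800 × exp(−1710/4290.0) = 13800 × 0.67126 = 9,263.39 kg.
After the second burn: m = 9,263.39 × exp(−1000/4290.0) = 9,263.39 × 0.79207 = 7,337.25 kg.

final mass ≈ 7340 kg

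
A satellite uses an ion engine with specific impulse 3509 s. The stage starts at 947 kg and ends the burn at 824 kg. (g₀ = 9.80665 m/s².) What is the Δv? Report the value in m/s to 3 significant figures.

v_e = Isp · g₀ = 3509 × 9.80665 = 34411.5 m/s.
Using Δv = v_e ln(m₀/m_f): Δv = v_e · ln(m₀/m_f) = 34411.5 × ln(1.149) = 34411.5 × 0.1391 ≈ 4787.6 m/s.

Δv ≈ 4790 m/s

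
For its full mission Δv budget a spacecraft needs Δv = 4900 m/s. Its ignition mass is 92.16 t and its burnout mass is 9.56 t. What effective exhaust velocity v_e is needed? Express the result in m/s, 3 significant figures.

ln(m₀/m_f) = ln(92160/9560) = ln(9.64) = 2.2659.
v_e = Δv / ln(m₀/m_f) = 4900 / 2.2659 = 2162.5 m/s.

v_e ≈ 2160 m/s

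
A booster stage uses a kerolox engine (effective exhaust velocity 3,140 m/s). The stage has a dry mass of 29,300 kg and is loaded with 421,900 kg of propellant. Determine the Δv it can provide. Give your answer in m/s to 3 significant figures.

Δv ≈ 8590 m/s

m₀ = m_dry + m_prop = 29,300 + 421,900 = 451,200 kg.
Δv = v_e · ln(m₀/m_f) = 3140.0 × ln(15.4) = 3140.0 × 2.7343 ≈ 8585.8 m/s.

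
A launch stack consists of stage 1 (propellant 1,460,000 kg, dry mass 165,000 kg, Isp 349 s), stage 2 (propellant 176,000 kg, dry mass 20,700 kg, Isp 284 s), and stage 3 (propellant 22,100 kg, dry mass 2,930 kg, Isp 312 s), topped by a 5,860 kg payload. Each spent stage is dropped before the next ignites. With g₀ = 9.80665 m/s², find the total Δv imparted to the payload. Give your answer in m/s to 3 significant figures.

Δv ≈ 13300 m/s

Ignition mass of stage 1 = 1,460,000+165,000 + 176,000+20,700 + 22,100+2,930 + 5,860 = 1,852,590 kg.
Stage 1: m₀ = 1,852,590 kg, m_f = 1,852,590 − 1,460,000 = 392,590 kg; Δv = 349×9.80665×ln(4.719) = 3422.5×1.5516 ≈ 5310 m/s.
Stage 2: m₀ = 227,590 kg, m_f = 227,590 − 176,000 = 51,590 kg; Δv = 284×9.80665×ln(4.412) = 2785.1×1.4842 ≈ 4134 m/s.
Stage 3: m₀ = 30,890 kg, m_f = 30,890 − 22,100 = 8,790 kg; Δv = 312×9.80665×ln(3.514) = 3059.7×1.2568 ≈ 3845 m/s.
Total Δv = 5310 + 4134 + 3845 = 13289 m/s.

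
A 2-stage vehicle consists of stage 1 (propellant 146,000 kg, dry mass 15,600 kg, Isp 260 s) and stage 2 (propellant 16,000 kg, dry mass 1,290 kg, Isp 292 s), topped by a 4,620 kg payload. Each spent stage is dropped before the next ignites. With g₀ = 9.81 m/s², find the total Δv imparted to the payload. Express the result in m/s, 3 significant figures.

Δv ≈ 7800 m/s

Ignition mass of stage 1 = 146,000+15,600 + 16,000+1,290 + 4,620 = 183,510 kg.
Stage 1: m₀ = 183,510 kg, m_f = 183,510 − 146,000 = 37,510 kg; Δv = 260×9.81×ln(4.892) = 2550.6×1.5877 ≈ 4049 m/s.
Stage 2: m₀ = 21,910 kg, m_f = 21,910 − 16,000 = 5,910 kg; Δv = 292×9.81×ln(3.707) = 2864.5×1.3103 ≈ 3753 m/s.
Total Δv = 4049 + 3753 = 7802 m/s.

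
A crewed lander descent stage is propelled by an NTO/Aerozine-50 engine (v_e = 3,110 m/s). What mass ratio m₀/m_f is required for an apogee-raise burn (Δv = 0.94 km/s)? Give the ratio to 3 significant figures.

m₀/m_f = exp(Δv / v_e) = exp(940 / 3110.0) = exp(0.3023) = 1.3529.

mass ratio ≈ 1.35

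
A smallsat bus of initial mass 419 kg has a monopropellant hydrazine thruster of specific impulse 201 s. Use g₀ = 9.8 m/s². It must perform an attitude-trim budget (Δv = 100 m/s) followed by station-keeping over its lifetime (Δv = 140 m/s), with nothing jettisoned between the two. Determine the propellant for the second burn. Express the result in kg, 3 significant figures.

v_e = Isp · g₀ = 201 × 9.8 = 1969.8 m/s.
After the first burn: m = 419 × exp(−100/1969.8) = 419 × 0.95050 = 398.26 kg.
After the second burn: m = 398.26 × exp(−140/1969.8) = 398.26 × 0.93139 = 370.935 kg.
Second-burn propellant = 398.26 − 370.935 = 27.325 kg.

propellant for the second burn ≈ 27.3 kg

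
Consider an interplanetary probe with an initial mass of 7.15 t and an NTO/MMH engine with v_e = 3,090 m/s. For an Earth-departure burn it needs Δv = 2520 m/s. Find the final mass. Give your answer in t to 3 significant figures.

By the Tsiolkovsky rocket equation, m₀/m_f = exp(Δv / v_e) = exp(2520 / 3090.0) = exp(0.8155) = 2.2604.
m_f = m₀ / 2.2604 = 7.15 / 2.2604 = 3.16316 t.

final mass ≈ 3.16 t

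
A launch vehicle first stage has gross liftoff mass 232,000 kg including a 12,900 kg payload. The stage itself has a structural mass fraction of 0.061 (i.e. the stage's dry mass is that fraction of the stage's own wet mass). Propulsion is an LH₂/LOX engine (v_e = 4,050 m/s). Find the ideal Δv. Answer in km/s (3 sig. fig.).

Δv ≈ 8.82 km/s

Stage wet mass = m₀ − payload = 232,000 − 12,900 = 219,100 kg.
Stage dry mass = ε × stage wet mass = 0.061 × 219,100 = 13,365.1 kg.
Burnout mass m_f = stage dry + payload = 13,365.1 + 12,900 = 26,265.1 kg.
Δv = v_e · ln(232,000/26,265.1) = 4050.0 × ln(8.833) = 4050.0 × 2.1785 ≈ 8823 m/s.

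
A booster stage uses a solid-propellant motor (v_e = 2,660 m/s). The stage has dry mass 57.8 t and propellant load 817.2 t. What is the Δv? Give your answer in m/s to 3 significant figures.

Δv ≈ 7230 m/s

m₀ = m_dry + m_prop = 57.8 + 817.2 = 875 t.
Δv = v_e · ln(m₀/m_f) = 2660.0 × ln(15.14) = 2660.0 × 2.7172 ≈ 7227.8 m/s.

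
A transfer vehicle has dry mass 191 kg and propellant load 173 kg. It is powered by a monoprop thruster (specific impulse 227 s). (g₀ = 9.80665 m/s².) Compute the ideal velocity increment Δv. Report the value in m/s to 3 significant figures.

Δv ≈ 1440 m/s

v_e = Isp · g₀ = 227 × 9.80665 = 2226.1 m/s.
m₀ = m_dry + m_prop = 191 + 173 = 364 kg.
By the Tsiolkovsky rocket equation, Δv = v_e · ln(m₀/m_f) = 2226.1 × ln(1.906) = 2226.1 × 0.6449 ≈ 1435.6 m/s.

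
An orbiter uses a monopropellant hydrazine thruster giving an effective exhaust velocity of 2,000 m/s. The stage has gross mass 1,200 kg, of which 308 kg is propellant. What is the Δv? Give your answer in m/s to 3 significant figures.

Δv ≈ 593 m/s

m_f = m₀ − m_prop = 1,200 − 308 = 892 kg.
Δv = v_e · ln(m₀/m_f) = 2000.0 × ln(1.345) = 2000.0 × 0.2966 ≈ 593.2 m/s.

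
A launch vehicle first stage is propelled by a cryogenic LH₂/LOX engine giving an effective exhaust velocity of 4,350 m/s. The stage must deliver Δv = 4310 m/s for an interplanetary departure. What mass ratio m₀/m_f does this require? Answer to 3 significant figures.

mass ratio ≈ 2.69

Using Δv = v_e ln(m₀/m_f): m₀/m_f = exp(Δv / v_e) = exp(4310 / 4350.0) = exp(0.9908) = 2.6934.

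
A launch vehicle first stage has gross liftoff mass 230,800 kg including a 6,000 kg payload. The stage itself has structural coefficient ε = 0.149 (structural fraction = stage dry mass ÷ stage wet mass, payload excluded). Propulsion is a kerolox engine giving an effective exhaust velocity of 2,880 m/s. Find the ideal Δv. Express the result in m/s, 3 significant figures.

Stage wet mass = m₀ − payload = 230,800 − 6,000 = 224,800 kg.
Stage dry mass = ε × stage wet mass = 0.149 × 224,800 = 33,495.2 kg.
Burnout mass m_f = stage dry + payload = 33,495.2 + 6,000 = 39,495.2 kg.
Δv = v_e · ln(230,800/39,495.2) = 2880.0 × ln(5.844) = 2880.0 × 1.7654 ≈ 5084 m/s.

Δv ≈ 5080 m/s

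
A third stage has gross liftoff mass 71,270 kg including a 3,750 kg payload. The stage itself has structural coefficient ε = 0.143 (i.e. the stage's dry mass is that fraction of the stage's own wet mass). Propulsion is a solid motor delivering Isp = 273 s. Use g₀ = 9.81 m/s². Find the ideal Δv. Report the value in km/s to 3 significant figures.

Δv ≈ 4.47 km/s

Stage wet mass = m₀ − payload = 71,270 − 3,750 = 67,520 kg.
Stage dry mass = ε × stage wet mass = 0.143 × 67,520 = 9,655.36 kg.
Burnout mass m_f = stage dry + payload = 9,655.36 + 3,750 = 13,405.36 kg.
v_e = Isp · g₀ = 273 × 9.81 = 2678.1 m/s.
Δv = v_e · ln(71,270/13,405.36) = 2678.1 × ln(5.317) = 2678.1 × 1.6708 ≈ 4475 m/s.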